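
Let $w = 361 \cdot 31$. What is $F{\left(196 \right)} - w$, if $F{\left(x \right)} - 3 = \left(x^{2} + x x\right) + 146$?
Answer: $65790$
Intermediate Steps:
$F{\left(x \right)} = 149 + 2 x^{2}$ ($F{\left(x \right)} = 3 + \left(\left(x^{2} + x x\right) + 146\right) = 3 + \left(\left(x^{2} + x^{2}\right) + 146\right) = 3 + \left(2 x^{2} + 146\right) = 3 + \left(146 + 2 x^{2}\right) = 149 + 2 x^{2}$)
$w = 11191$
$F{\left(196 \right)} - w = \left(149 + 2 \cdot 196^{2}\right) - 11191 = \left(149 + 2 \cdot 38416\right) - 11191 = \left(149 + 76832\right) - 11191 = 76981 - 11191 = 65790$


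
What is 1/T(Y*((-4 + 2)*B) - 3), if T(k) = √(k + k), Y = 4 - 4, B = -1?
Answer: -I*√6/6 ≈ -0.40825*I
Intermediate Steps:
Y = 0
T(k) = √2*√k (T(k) = √(2*k) = √2*√k)
1/T(Y*((-4 + 2)*B) - 3) = 1/(√2*√(0*((-4 + 2)*(-1)) - 3)) = 1/(√2*√(0*(-2*(-1)) - 3)) = 1/(√2*√(0*2 - 3)) = 1/(√2*√(0 - 3)) = 1/(√2*√(-3)) = 1/(√2*(I*√3)) = 1/(I*√6) = -I*√6/6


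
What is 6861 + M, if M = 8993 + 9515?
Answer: 25369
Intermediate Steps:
M = 18508
6861 + M = 6861 + 18508 = 25369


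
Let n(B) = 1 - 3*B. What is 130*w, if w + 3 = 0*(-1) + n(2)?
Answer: -1040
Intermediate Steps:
w = -8 (w = -3 + (0*(-1) + (1 - 3*2)) = -3 + (0 + (1 - 6)) = -3 + (0 - 5) = -3 - 5 = -8)
130*w = 130*(-8) = -1040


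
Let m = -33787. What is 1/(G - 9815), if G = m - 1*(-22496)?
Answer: -1/21106 ≈ -4.7380e-5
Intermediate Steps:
G = -11291 (G = -33787 - 1*(-22496) = -33787 + 22496 = -11291)
1/(G - 9815) = 1/(-11291 - 9815) = 1/(-21106) = -1/21106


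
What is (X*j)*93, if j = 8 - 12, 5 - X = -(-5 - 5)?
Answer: 1860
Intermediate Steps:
X = -5 (X = 5 - (-1)*(-5 - 5) = 5 - (-1)*(-10) = 5 - 1*10 = 5 - 10 = -5)
j = -4
(X*j)*93 = -5*(-4)*93 = 20*93 = 1860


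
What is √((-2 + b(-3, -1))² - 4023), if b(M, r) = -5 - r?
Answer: 3*I*√443 ≈ 63.143*I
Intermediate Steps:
√((-2 + b(-3, -1))² - 4023) = √((-2 + (-5 - 1*(-1)))² - 4023) = √((-2 + (-5 + 1))² - 4023) = √((-2 - 4)² - 4023) = √((-6)² - 4023) = √(36 - 4023) = √(-3987) = 3*I*√443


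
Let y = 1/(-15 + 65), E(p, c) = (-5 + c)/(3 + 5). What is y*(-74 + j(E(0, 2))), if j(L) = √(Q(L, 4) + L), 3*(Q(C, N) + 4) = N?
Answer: -37/25 + I*√438/600 ≈ -1.48 + 0.034881*I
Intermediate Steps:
Q(C, N) = -4 + N/3
E(p, c) = -5/8 + c/8 (E(p, c) = (-5 + c)/8 = (-5 + c)*(⅛) = -5/8 + c/8)
j(L) = √(-8/3 + L) (j(L) = √((-4 + (⅓)*4) + L) = √((-4 + 4/3) + L) = √(-8/3 + L))
y = 1/50 ≈ 0.020000
y*(-74 + j(E(0, 2))) = (-74 + √(-24 + 9*(-5/8 + (⅛)*2))/3)/50 = (-74 + √(-24 + 9*(-5/8 + ¼))/3)/50 = (-74 + √(-24 + 9*(-3/8))/3)/50 = (-74 + √(-24 - 27/8)/3)/50 = (-74 + √(-219/8)/3)/50 = (-74 + (I*√438/4)/3)/50 = (-74 + I*√438/12)/50 = -37/25 + I*√438/600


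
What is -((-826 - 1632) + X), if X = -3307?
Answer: 5765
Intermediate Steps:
-((-826 - 1632) + X) = -((-826 - 1632) - 3307) = -(-2458 - 3307) = -1*(-5765) = 5765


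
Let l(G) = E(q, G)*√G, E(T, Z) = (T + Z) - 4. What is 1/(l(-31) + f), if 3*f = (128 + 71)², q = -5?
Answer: 118803/1568685601 + 360*I*√31/1568685601 ≈ 7.5734e-5 + 1.2778e-6*I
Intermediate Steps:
E(T, Z) = -4 + T + Z
f = 39601/3 (f = (128 + 71)²/3 = (⅓)*199² = (⅓)*39601 = 39601/3 ≈ 13200.)
l(G) = √G*(-9 + G) (l(G) = (-4 - 5 + G)*√G = (-9 + G)*√G = √G*(-9 + G))
1/(l(-31) + f) = 1/(√(-31)*(-9 - 31) + 39601/3) = 1/((I*√31)*(-40) + 39601/3) = 1/(-40*I*√31 + 39601/3) = 1/(39601/3 - 40*I*√31)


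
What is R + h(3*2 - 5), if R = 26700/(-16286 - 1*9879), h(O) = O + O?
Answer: 5126/5233 ≈ 0.97955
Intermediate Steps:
h(O) = 2*O
R = -5340/5233 (R = 26700/(-16286 - 9879) = 26700/(-26165) = 26700*(-1/26165) = -5340/5233 ≈ -1.0204)
R + h(3*2 - 5) = -5340/5233 + 2*(3*2 - 5) = -5340/5233 + 2*(6 - 5) = -5340/5233 + 2*1 = -5340/5233 + 2 = 5126/5233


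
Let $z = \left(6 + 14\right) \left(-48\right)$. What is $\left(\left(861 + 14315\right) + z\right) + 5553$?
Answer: $19769$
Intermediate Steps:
$z = -960$ ($z = 20 \left(-48\right) = -960$)
$\left(\left(861 + 14315\right) + z\right) + 5553 = \left(\left(861 + 14315\right) - 960\right) + 5553 = \left(15176 - 960\right) + 5553 = 14216 + 5553 = 19769$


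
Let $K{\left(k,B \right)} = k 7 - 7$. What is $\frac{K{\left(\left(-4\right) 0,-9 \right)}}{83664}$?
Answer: $- \frac{1}{11952} \approx -8.3668 \cdot 10^{-5}$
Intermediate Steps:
$K{\left(k,B \right)} = -7 + 7 k$ ($K{\left(k,B \right)} = 7 k - 7 = -7 + 7 k$)
$\frac{K{\left(\left(-4\right) 0,-9 \right)}}{83664} = \frac{-7 + 7 \left(\left(-4\right) 0\right)}{83664} = \left(-7 + 7 \cdot 0\right) \frac{1}{83664} = \left(-7 + 0\right) \frac{1}{83664} = \left(-7\right) \frac{1}{83664} = - \frac{1}{11952}$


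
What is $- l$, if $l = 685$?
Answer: $-685$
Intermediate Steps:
$- l = \left(-1\right) 685 = -685$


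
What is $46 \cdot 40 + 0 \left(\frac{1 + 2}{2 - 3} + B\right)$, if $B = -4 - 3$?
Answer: $1840$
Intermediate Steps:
$B = -7$
$46 \cdot 40 + 0 \left(\frac{1 + 2}{2 - 3} + B\right) = 46 \cdot 40 + 0 \left(\frac{1 + 2}{2 - 3} - 7\right) = 1840 + 0 \left(\frac{3}{-1} - 7\right) = 1840 + 0 \left(3 \left(-1\right) - 7\right) = 1840 + 0 \left(-3 - 7\right) = 1840 + 0 \left(-10\right) = 1840 + 0 = 1840$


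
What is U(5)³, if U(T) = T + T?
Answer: 1000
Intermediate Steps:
U(T) = 2*T
U(5)³ = (2*5)³ = 10³ = 1000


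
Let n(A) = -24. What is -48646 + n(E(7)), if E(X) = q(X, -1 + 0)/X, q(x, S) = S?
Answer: -48670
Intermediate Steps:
E(X) = -1/X (E(X) = (-1 + 0)/X = -1/X)
-48646 + n(E(7)) = -48646 - 24 = -48670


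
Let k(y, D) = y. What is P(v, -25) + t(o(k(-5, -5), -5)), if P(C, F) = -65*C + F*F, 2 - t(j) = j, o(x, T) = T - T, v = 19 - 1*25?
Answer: 1017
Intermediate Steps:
v = -6 (v = 19 - 25 = -6)
o(x, T) = 0
t(j) = 2 - j
P(C, F) = F² - 65*C (P(C, F) = -65*C + F² = F² - 65*C)
P(v, -25) + t(o(k(-5, -5), -5)) = ((-25)² - 65*(-6)) + (2 - 1*0) = (625 + 390) + (2 + 0) = 1015 + 2 = 1017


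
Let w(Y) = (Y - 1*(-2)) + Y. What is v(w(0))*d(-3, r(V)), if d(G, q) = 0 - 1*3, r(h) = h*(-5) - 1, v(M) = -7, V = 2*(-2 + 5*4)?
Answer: 21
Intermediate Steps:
w(Y) = 2 + 2*Y (w(Y) = (Y + 2) + Y = (2 + Y) + Y = 2 + 2*Y)
V = 36 (V = 2*(-2 + 20) = 2*18 = 36)
r(h) = -1 - 5*h (r(h) = -5*h - 1 = -1 - 5*h)
d(G, q) = -3 (d(G, q) = 0 - 3 = -3)
v(w(0))*d(-3, r(V)) = -7*(-3) = 21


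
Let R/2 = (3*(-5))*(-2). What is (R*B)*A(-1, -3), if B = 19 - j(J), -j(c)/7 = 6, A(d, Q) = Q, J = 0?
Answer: -10980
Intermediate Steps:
j(c) = -42 (j(c) = -7*6 = -42)
B = 61 (B = 19 - 1*(-42) = 19 + 42 = 61)
R = 60 (R = 2*((3*(-5))*(-2)) = 2*(-15*(-2)) = 2*30 = 60)
(R*B)*A(-1, -3) = (60*61)*(-3) = 3660*(-3) = -10980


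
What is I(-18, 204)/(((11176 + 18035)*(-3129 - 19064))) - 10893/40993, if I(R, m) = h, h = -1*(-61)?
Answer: -7061713523212/26574930684939 ≈ -0.26573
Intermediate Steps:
h = 61
I(R, m) = 61
I(-18, 204)/(((11176 + 18035)*(-3129 - 19064))) - 10893/40993 = 61/(((11176 + 18035)*(-3129 - 19064))) - 10893/40993 = 61/((29211*(-22193))) - 10893*1/40993 = 61/(-648279723) - 10893/40993 = 61*(-1/648279723) - 10893/40993 = -61/648279723 - 10893/40993 = -7061713523212/26574930684939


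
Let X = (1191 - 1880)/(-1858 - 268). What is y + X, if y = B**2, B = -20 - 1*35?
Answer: 6431839/2126 ≈ 3025.3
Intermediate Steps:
B = -55 (B = -20 - 35 = -55)
X = 689/2126 (X = -689/(-2126) = -689*(-1/2126) = 689/2126 ≈ 0.32408)
y = 3025 (y = (-55)**2 = 3025)
y + X = 3025 + 689/2126 = 6431839/2126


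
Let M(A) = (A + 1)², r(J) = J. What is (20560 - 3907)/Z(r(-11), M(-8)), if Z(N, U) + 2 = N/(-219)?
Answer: -8541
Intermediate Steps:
M(A) = (1 + A)²
Z(N, U) = -2 - N/219 (Z(N, U) = -2 + N/(-219) = -2 + N*(-1/219) = -2 - N/219)
(20560 - 3907)/Z(r(-11), M(-8)) = (20560 - 3907)/(-2 - 1/219*(-11)) = 16653/(-2 + 11/219) = 16653/(-427/219) = 16653*(-219/427) = -8541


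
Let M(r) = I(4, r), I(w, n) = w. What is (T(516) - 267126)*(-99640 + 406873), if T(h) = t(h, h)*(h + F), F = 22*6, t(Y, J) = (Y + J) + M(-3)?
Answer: 124184193066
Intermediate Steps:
M(r) = 4
t(Y, J) = 4 + J + Y (t(Y, J) = (Y + J) + 4 = (J + Y) + 4 = 4 + J + Y)
F = 132
T(h) = (4 + 2*h)*(132 + h) (T(h) = (4 + h + h)*(h + 132) = (4 + 2*h)*(132 + h))
(T(516) - 267126)*(-99640 + 406873) = (2*(2 + 516)*(132 + 516) - 267126)*(-99640 + 406873) = (2*518*648 - 267126)*307233 = (671328 - 267126)*307233 = 404202*307233 = 124184193066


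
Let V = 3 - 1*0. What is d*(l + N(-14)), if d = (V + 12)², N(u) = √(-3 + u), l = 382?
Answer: 85950 + 225*I*√17 ≈ 85950.0 + 927.7*I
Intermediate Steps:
V = 3 (V = 3 + 0 = 3)
d = 225 (d = (3 + 12)² = 15² = 225)
d*(l + N(-14)) = 225*(382 + √(-3 - 14)) = 225*(382 + √(-17)) = 225*(382 + I*√17) = 85950 + 225*I*√17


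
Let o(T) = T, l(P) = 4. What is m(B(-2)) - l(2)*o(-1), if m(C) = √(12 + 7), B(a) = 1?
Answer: 4 + √19 ≈ 8.3589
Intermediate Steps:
m(C) = √19
m(B(-2)) - l(2)*o(-1) = √19 - 4*(-1) = √19 - 1*(-4) = √19 + 4 = 4 + √19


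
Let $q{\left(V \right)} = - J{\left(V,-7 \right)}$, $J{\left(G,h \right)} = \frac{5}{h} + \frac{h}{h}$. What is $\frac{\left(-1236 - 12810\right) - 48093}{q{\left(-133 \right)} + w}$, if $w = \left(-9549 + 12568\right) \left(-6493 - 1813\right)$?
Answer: $\frac{434973}{175530700} \approx 0.002478$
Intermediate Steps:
$w = -25075814$ ($w = 3019 \left(-8306\right) = -25075814$)
$J{\left(G,h \right)} = 1 + \frac{5}{h}$ ($J{\left(G,h \right)} = \frac{5}{h} + 1 = 1 + \frac{5}{h}$)
$q{\left(V \right)} = - \frac{2}{7}$ ($q{\left(V \right)} = - \frac{5 - 7}{-7} = - \frac{\left(-1\right) \left(-2\right)}{7} = \left(-1\right) \frac{2}{7} = - \frac{2}{7}$)
$\frac{\left(-1236 - 12810\right) - 48093}{q{\left(-133 \right)} + w} = \frac{\left(-1236 - 12810\right) - 48093}{- \frac{2}{7} - 25075814} = \frac{\left(-1236 - 12810\right) - 48093}{- \frac{175530700}{7}} = \left(-14046 - 48093\right) \left(- \frac{7}{175530700}\right) = \left(-62139\right) \left(- \frac{7}{175530700}\right) = \frac{434973}{175530700}$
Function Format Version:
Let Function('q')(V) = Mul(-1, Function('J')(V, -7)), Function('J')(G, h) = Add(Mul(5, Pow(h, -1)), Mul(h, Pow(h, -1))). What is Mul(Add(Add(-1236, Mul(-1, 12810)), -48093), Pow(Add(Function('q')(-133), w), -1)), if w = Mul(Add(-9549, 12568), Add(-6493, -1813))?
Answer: Rational(434973, 175530700) ≈ 0.0024780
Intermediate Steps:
w = -25075814 (w = Mul(3019, -8306) = -25075814)
Function('J')(G, h) = Add(1, Mul(5, Pow(h, -1))) (Function('J')(G, h) = Add(Mul(5, Pow(h, -1)), 1) = Add(1, Mul(5, Pow(h, -1))))
Function('q')(V) = Rational(-2, 7) (Function('q')(V) = Mul(-1, Mul(Pow(-7, -1), Add(5, -7))) = Mul(-1, Mul(Rational(-1, 7), -2)) = Mul(-1, Rational(2, 7)) = Rational(-2, 7))
Mul(Add(Add(-1236, Mul(-1, 12810)), -48093), Pow(Add(Function('q')(-133), w), -1)) = Mul(Add(Add(-1236, Mul(-1, 12810)), -48093), Pow(Add(Rational(-2, 7), -25075814), -1)) = Mul(Add(Add(-1236, -12810), -48093), Pow(Rational(-175530700, 7), -1)) = Mul(Add(-14046, -48093), Rational(-7, 175530700)) = Mul(-62139, Rational(-7, 175530700)) = Rational(434973, 175530700)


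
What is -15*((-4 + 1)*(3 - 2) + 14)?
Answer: -165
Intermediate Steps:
-15*((-4 + 1)*(3 - 2) + 14) = -15*(-3*1 + 14) = -15*(-3 + 14) = -15*11 = -165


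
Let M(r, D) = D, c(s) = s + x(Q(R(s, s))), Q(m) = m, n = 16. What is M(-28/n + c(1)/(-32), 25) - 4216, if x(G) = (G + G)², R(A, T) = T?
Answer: -4191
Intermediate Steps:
x(G) = 4*G² (x(G) = (2*G)² = 4*G²)
c(s) = s + 4*s²
M(-28/n + c(1)/(-32), 25) - 4216 = 25 - 4216 = -4191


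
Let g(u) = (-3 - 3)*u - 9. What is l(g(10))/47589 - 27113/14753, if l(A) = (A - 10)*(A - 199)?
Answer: -977930041/702080517 ≈ -1.3929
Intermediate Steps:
g(u) = -9 - 6*u (g(u) = -6*u - 9 = -9 - 6*u)
l(A) = (-199 + A)*(-10 + A) (l(A) = (-10 + A)*(-199 + A) = (-199 + A)*(-10 + A))
l(g(10))/47589 - 27113/14753 = (1990 + (-9 - 6*10)² - 209*(-9 - 6*10))/47589 - 27113/14753 = (1990 + (-9 - 60)² - 209*(-9 - 60))*(1/47589) - 27113*1/14753 = (1990 + (-69)² - 209*(-69))*(1/47589) - 27113/14753 = (1990 + 4761 + 14421)*(1/47589) - 27113/14753 = 21172*(1/47589) - 27113/14753 = 21172/47589 - 27113/14753 = -977930041/702080517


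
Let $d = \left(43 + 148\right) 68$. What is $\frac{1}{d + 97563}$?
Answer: $\frac{1}{110551} \approx 9.0456 \cdot 10^{-6}$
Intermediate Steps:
$d = 12988$ ($d = 191 \cdot 68 = 12988$)
$\frac{1}{d + 97563} = \frac{1}{12988 + 97563} = \frac{1}{110551}$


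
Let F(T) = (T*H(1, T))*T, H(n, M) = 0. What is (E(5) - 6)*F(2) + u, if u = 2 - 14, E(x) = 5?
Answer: -12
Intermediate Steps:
F(T) = 0 (F(T) = (T*0)*T = 0*T = 0)
u = -12
(E(5) - 6)*F(2) + u = (5 - 6)*0 - 12 = -1*0 - 12 = 0 - 12 = -12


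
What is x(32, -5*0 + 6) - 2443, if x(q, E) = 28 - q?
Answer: -2447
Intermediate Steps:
x(32, -5*0 + 6) - 2443 = (28 - 1*32) - 2443 = (28 - 32) - 2443 = -4 - 2443 = -2447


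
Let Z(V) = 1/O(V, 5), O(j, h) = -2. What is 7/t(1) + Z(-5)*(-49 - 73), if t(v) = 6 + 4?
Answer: 617/10 ≈ 61.700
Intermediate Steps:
t(v) = 10
Z(V) = -½ (Z(V) = 1/(-2) = -½)
7/t(1) + Z(-5)*(-49 - 73) = 7/10 - (-49 - 73)/2 = 7*(⅒) - ½*(-122) = 7/10 + 61 = 617/10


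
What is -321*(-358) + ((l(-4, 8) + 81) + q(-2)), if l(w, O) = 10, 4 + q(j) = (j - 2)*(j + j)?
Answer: 115021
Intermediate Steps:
q(j) = -4 + 2*j*(-2 + j) (q(j) = -4 + (j - 2)*(j + j) = -4 + (-2 + j)*(2*j) = -4 + 2*j*(-2 + j))
-321*(-358) + ((l(-4, 8) + 81) + q(-2)) = -321*(-358) + ((10 + 81) + (-4 - 4*(-2) + 2*(-2)**2)) = 114918 + (91 + (-4 + 8 + 2*4)) = 114918 + (91 + (-4 + 8 + 8)) = 114918 + (91 + 12) = 114918 + 103 = 115021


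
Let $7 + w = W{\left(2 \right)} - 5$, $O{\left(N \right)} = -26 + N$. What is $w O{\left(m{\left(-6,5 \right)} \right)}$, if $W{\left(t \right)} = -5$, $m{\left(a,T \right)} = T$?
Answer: $357$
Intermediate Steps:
$w = -17$ ($w = -7 - 10 = -17$)
$w O{\left(m{\left(-6,5 \right)} \right)} = - 17 \left(-26 + 5\right) = \left(-17\right) \left(-21\right) = 357$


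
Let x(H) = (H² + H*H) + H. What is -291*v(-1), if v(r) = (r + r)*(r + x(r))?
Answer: 0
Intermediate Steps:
x(H) = H + 2*H² (x(H) = (H² + H²) + H = 2*H² + H = H + 2*H²)
v(r) = 2*r*(r + r*(1 + 2*r)) (v(r) = (r + r)*(r + r*(1 + 2*r)) = (2*r)*(r + r*(1 + 2*r)) = 2*r*(r + r*(1 + 2*r)))
-291*v(-1) = -1164*(-1)²*(1 - 1) = -1164*0 = -291*0 = 0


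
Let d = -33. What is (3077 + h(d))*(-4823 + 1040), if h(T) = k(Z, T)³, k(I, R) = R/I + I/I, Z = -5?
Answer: -1662617151/125 ≈ -1.3301e+7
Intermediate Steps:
k(I, R) = 1 + R/I (k(I, R) = R/I + 1 = 1 + R/I)
h(T) = (1 - T/5)³ (h(T) = ((-5 + T)/(-5))³ = (-(-5 + T)/5)³ = (1 - T/5)³)
(3077 + h(d))*(-4823 + 1040) = (3077 + (5 - 1*(-33))³/125)*(-4823 + 1040) = (3077 + (5 + 33)³/125)*(-3783) = (3077 + (1/125)*38³)*(-3783) = (3077 + (1/125)*54872)*(-3783) = (3077 + 54872/125)*(-3783) = (439497/125)*(-3783) = -1662617151/125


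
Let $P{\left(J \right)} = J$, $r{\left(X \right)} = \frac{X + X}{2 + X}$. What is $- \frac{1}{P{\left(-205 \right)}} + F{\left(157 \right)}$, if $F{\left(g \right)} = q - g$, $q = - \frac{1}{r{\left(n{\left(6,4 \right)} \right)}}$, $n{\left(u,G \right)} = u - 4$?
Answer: $- \frac{32389}{205} \approx -158.0$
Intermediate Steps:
$n{\left(u,G \right)} = -4 + u$
$r{\left(X \right)} = \frac{2 X}{2 + X}$
$q = -1$ ($q = - \frac{1}{2 \left(-4 + 6\right) \frac{1}{2 + \left(-4 + 6\right)}} = - \frac{1}{2 \cdot 2 \frac{1}{2 + 2}} = - \frac{1}{2 \cdot 2 \cdot \frac{1}{4}} = - 1^{-1} = \left(-1\right) 1 = -1$)
$F{\left(g \right)} = -1 - g$
$- \frac{1}{P{\left(-205 \right)}} + F{\left(157 \right)} = - \frac{1}{-205} - 158 = \left(-1\right) \left(- \frac{1}{205}\right) - 158 = \frac{1}{205} - 158 = - \frac{32389}{205}$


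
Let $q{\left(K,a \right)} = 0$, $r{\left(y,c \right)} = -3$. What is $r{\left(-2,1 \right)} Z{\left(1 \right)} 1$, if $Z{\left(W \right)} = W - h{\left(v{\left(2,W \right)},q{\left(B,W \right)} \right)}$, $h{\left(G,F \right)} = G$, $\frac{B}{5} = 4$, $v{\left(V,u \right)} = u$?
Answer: $0$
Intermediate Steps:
$B = 20$ ($B = 5 \cdot 4 = 20$)
$Z{\left(W \right)} = 0$ ($Z{\left(W \right)} = W - W = 0$)
$r{\left(-2,1 \right)} Z{\left(1 \right)} 1 = \left(-3\right) 0 \cdot 1 = 0 \cdot 1 = 0$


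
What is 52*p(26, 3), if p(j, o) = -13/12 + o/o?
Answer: -13/3 ≈ -4.3333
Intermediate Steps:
p(j, o) = -1/12 (p(j, o) = -13*1/12 + 1 = -13/12 + 1 = -1/12)
52*p(26, 3) = 52*(-1/12) = -13/3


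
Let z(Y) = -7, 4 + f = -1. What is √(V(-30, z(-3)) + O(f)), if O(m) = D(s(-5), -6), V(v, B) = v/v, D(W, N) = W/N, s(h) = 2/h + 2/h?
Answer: √255/15 ≈ 1.0646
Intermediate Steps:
f = -5 (f = -4 - 1 = -5)
s(h) = 4/h
V(v, B) = 1
O(m) = 2/15 (O(m) = (4/(-5))/(-6) = (4*(-⅕))*(-⅙) = -⅘*(-⅙) = 2/15)
√(V(-30, z(-3)) + O(f)) = √(1 + 2/15) = √(17/15) = √255/15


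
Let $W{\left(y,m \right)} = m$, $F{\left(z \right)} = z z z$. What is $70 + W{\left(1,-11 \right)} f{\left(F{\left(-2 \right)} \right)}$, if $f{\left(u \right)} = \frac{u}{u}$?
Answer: $59$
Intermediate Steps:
$F{\left(z \right)} = z^{3}$ ($F{\left(z \right)} = z z^{2} = z^{3}$)
$f{\left(u \right)} = 1$
$70 + W{\left(1,-11 \right)} f{\left(F{\left(-2 \right)} \right)} = 70 - 11 = 59$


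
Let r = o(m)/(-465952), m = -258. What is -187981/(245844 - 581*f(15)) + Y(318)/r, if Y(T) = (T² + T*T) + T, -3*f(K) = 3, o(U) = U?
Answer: 3876513015354417/10596275 ≈ 3.6584e+8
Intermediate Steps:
f(K) = -1 (f(K) = -⅓*3 = -1)
r = 129/232976 (r = -258/(-465952) = -258*(-1/465952) = 129/232976 ≈ 0.00055370)
Y(T) = T + 2*T² (Y(T) = (T² + T²) + T = 2*T² + T = T + 2*T²)
-187981/(245844 - 581*f(15)) + Y(318)/r = -187981/(245844 - 581*(-1)) + (318*(1 + 2*318))/(129/232976) = -187981/(245844 + 581) + (318*(1 + 636))*(232976/129) = -187981/246425 + (318*637)*(232976/129) = -187981*1/246425 + 202566*(232976/129) = -187981/246425 + 15731005472/43 = 3876513015354417/10596275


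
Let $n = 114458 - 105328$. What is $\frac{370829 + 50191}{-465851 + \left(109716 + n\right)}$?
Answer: $- \frac{84204}{69401} \approx -1.2133$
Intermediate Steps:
$n = 9130$
$\frac{370829 + 50191}{-465851 + \left(109716 + n\right)} = \frac{370829 + 50191}{-465851 + \left(109716 + 9130\right)} = \frac{421020}{-465851 + 118846} = \frac{421020}{-347005} = 421020 \left(- \frac{1}{347005}\right) = - \frac{84204}{69401}$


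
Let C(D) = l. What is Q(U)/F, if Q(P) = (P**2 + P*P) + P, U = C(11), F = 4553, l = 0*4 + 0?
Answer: 0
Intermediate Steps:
l = 0 (l = 0 + 0 = 0)
C(D) = 0
U = 0
Q(P) = P + 2*P**2 (Q(P) = (P**2 + P**2) + P = 2*P**2 + P = P + 2*P**2)
Q(U)/F = (0*(1 + 2*0))/4553 = (0*(1 + 0))*(1/4553) = (0*1)*(1/4553) = 0*(1/4553) = 0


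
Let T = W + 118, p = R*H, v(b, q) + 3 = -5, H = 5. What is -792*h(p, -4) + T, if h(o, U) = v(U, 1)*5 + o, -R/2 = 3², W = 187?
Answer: 103265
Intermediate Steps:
v(b, q) = -8 (v(b, q) = -3 - 5 = -8)
R = -18 (R = -2*3² = -2*9 = -18)
p = -90 (p = -18*5 = -90)
h(o, U) = -40 + o (h(o, U) = -8*5 + o = -40 + o)
T = 305 (T = 187 + 118 = 305)
-792*h(p, -4) + T = -792*(-40 - 90) + 305 = -792*(-130) + 305 = 102960 + 305 = 103265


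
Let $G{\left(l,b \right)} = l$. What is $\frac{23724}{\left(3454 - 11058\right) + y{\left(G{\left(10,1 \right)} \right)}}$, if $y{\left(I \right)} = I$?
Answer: $- \frac{11862}{3797} \approx -3.124$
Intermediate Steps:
$\frac{23724}{\left(3454 - 11058\right) + y{\left(G{\left(10,1 \right)} \right)}} = \frac{23724}{\left(3454 - 11058\right) + 10} = \frac{23724}{-7604 + 10} = \frac{23724}{-7594} = 23724 \left(- \frac{1}{7594}\right) = - \frac{11862}{3797}$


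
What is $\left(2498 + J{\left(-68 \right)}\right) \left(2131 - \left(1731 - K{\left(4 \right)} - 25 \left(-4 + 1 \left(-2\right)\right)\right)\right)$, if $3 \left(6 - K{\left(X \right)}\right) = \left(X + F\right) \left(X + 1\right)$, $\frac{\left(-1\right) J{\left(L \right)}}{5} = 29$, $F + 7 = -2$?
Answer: $\frac{1865929}{3} \approx 6.2198 \cdot 10^{5}$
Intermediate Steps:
$F = -9$ ($F = -7 - 2 = -9$)
$J{\left(L \right)} = -145$ ($J{\left(L \right)} = \left(-5\right) 29 = -145$)
$K{\left(X \right)} = 6 - \frac{\left(1 + X\right) \left(-9 + X\right)}{3}$ ($K{\left(X \right)} = 6 - \frac{\left(X - 9\right) \left(X + 1\right)}{3} = 6 - \frac{\left(-9 + X\right) \left(1 + X\right)}{3} = 6 - \frac{\left(1 + X\right) \left(-9 + X\right)}{3}$)
$\left(2498 + J{\left(-68 \right)}\right) \left(2131 - \left(1731 - K{\left(4 \right)} - 25 \left(-4 + 1 \left(-2\right)\right)\right)\right) = \left(2498 - 145\right) \left(2131 - \left(\frac{5150}{3} - 25 \left(-4 + 1 \left(-2\right)\right)\right)\right) = 2353 \left(2131 - \left(\frac{5150}{3} - 25 \left(-4 - 2\right)\right)\right) = 2353 \left(2131 + \left(-1731 + \left(25 \left(-6\right) + \left(9 - \frac{16}{3} + \frac{32}{3}\right)\right)\right)\right) = 2353 \left(2131 + \left(-1731 + \left(-150 + \frac{43}{3}\right)\right)\right) = 2353 \left(2131 - \frac{5600}{3}\right) = 2353 \cdot \frac{793}{3} = \frac{1865929}{3}$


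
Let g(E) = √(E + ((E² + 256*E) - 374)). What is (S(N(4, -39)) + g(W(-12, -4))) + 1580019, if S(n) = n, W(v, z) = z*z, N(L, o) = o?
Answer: 1579980 + √3994 ≈ 1.5800e+6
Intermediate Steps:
W(v, z) = z²
g(E) = √(-374 + E² + 257*E) (g(E) = √(E + (-374 + E² + 256*E)) = √(-374 + E² + 257*E))
(S(N(4, -39)) + g(W(-12, -4))) + 1580019 = (-39 + √(-374 + ((-4)²)² + 257*(-4)²)) + 1580019 = (-39 + √(-374 + 16² + 257*16)) + 1580019 = (-39 + √(-374 + 256 + 4112)) + 1580019 = (-39 + √3994) + 1580019 = 1579980 + √3994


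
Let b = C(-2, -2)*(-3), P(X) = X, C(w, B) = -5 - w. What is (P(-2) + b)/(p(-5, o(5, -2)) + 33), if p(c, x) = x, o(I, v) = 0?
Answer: 7/33 ≈ 0.21212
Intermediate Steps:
b = 9 (b = (-5 - 1*(-2))*(-3) = (-5 + 2)*(-3) = -3*(-3) = 9)
(P(-2) + b)/(p(-5, o(5, -2)) + 33) = (-2 + 9)/(0 + 33) = 7/33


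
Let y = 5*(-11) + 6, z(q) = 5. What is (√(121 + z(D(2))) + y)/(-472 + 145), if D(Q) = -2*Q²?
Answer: 49/327 - √14/109 ≈ 0.11552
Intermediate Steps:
y = -49 (y = -55 + 6 = -49)
(√(121 + z(D(2))) + y)/(-472 + 145) = (√(121 + 5) - 49)/(-472 + 145) = (√126 - 49)/(-327) = (3*√14 - 49)*(-1/327) = (-49 + 3*√14)*(-1/327) = 49/327 - √14/109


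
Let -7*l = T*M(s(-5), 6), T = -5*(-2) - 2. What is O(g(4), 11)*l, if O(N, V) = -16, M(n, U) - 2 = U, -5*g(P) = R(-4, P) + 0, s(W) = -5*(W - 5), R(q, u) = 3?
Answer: 1024/7 ≈ 146.29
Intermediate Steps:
s(W) = 25 - 5*W (s(W) = -5*(-5 + W) = 25 - 5*W)
g(P) = -3/5 (g(P) = -(3 + 0)/5 = -1/5*3 = -3/5)
M(n, U) = 2 + U
T = 8 (T = 10 - 2 = 8)
l = -64/7 (l = -8*(2 + 6)/7 = -8*8/7 = -1/7*64 = -64/7 ≈ -9.1429)
O(g(4), 11)*l = -16*(-64/7) = 1024/7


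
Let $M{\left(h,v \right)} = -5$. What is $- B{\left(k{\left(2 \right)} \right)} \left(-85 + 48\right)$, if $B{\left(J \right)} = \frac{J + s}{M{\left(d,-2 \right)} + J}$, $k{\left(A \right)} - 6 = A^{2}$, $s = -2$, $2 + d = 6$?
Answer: $\frac{296}{5} \approx 59.2$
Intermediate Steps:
$d = 4$ ($d = -2 + 6 = 4$)
$k{\left(A \right)} = 6 + A^{2}$
$B{\left(J \right)} = \frac{-2 + J}{-5 + J}$ ($B{\left(J \right)} = \frac{J - 2}{-5 + J} = \frac{-2 + J}{-5 + J}$)
$- B{\left(k{\left(2 \right)} \right)} \left(-85 + 48\right) = - \frac{-2 + \left(6 + 2^{2}\right)}{-5 + \left(6 + 2^{2}\right)} \left(-85 + 48\right) = - \frac{-2 + \left(6 + 4\right)}{-5 + \left(6 + 4\right)} \left(-37\right) = - \frac{-2 + 10}{-5 + 10} \left(-37\right) = - \frac{1}{5} \cdot 8 \left(-37\right) = - \frac{8 \left(-37\right)}{5} = \left(-1\right) \left(- \frac{296}{5}\right) = \frac{296}{5}$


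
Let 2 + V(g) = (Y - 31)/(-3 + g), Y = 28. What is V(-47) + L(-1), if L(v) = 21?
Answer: 953/50 ≈ 19.060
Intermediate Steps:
V(g) = -2 - 3/(-3 + g) (V(g) = -2 + (28 - 31)/(-3 + g) = -2 - 3/(-3 + g))
V(-47) + L(-1) = (3 - 2*(-47))/(-3 - 47) + 21 = (3 + 94)/(-50) + 21 = -1/50*97 + 21 = -97/50 + 21 = 953/50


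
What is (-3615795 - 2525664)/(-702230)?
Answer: 6141459/702230 ≈ 8.7457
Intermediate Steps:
(-3615795 - 2525664)/(-702230) = -6141459*(-1/702230) = 6141459/702230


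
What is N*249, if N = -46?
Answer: -11454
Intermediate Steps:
N*249 = -46*249 = -11454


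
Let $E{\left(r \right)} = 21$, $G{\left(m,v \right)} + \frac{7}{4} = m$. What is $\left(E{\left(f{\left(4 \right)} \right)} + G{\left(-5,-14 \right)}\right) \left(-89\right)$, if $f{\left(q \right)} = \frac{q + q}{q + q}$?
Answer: $- \frac{5073}{4} \approx -1268.3$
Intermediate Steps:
$G{\left(m,v \right)} = - \frac{7}{4} + m$
$f{\left(q \right)} = 1$ ($f{\left(q \right)} = \frac{2 q}{2 q} = 2 q \frac{1}{2 q} = 1$)
$\left(E{\left(f{\left(4 \right)} \right)} + G{\left(-5,-14 \right)}\right) \left(-89\right) = \left(21 - \frac{27}{4}\right) \left(-89\right) = \frac{57}{4} \left(-89\right) = - \frac{5073}{4}$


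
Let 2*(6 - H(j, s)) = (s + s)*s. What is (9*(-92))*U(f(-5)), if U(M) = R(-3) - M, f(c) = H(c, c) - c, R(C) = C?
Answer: -9108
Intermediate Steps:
H(j, s) = 6 - s**2 (H(j, s) = 6 - (s + s)*s/2 = 6 - 2*s*s/2 = 6 - s**2)
f(c) = 6 - c - c**2 (f(c) = (6 - c**2) - c = 6 - c - c**2)
U(M) = -3 - M
(9*(-92))*U(f(-5)) = (9*(-92))*(-3 - (6 - 1*(-5) - 1*(-5)**2)) = -828*(-3 - (6 + 5 - 1*25)) = -828*(-3 - (6 + 5 - 25)) = -828*(-3 - 1*(-14)) = -828*(-3 + 14) = -828*11 = -9108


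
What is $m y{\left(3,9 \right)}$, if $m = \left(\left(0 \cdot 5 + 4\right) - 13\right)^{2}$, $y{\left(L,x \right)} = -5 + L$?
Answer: $-162$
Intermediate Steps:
$m = 81$ ($m = \left(\left(0 + 4\right) - 13\right)^{2} = \left(4 - 13\right)^{2} = \left(-9\right)^{2} = 81$)
$m y{\left(3,9 \right)} = 81 \left(-5 + 3\right) = 81 \left(-2\right) = -162$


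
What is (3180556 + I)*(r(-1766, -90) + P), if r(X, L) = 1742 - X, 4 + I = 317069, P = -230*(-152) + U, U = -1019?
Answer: 130982408829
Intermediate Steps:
P = 33941 (P = -230*(-152) - 1019 = 34960 - 1019 = 33941)
I = 317065 (I = -4 + 317069 = 317065)
(3180556 + I)*(r(-1766, -90) + P) = (3180556 + 317065)*((1742 - 1*(-1766)) + 33941) = 3497621*((1742 + 1766) + 33941) = 3497621*(3508 + 33941) = 3497621*37449 = 130982408829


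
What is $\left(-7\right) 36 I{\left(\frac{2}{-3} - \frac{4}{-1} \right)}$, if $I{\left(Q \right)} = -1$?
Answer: $252$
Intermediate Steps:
$\left(-7\right) 36 I{\left(\frac{2}{-3} - \frac{4}{-1} \right)} = \left(-7\right) 36 \left(-1\right) = \left(-252\right) \left(-1\right) = 252$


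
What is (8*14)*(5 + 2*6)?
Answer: 1904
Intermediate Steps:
(8*14)*(5 + 2*6) = 112*(5 + 12) = 112*17 = 1904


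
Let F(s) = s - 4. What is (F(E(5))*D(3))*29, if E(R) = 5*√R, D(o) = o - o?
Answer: 0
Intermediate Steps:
D(o) = 0
F(s) = -4 + s
(F(E(5))*D(3))*29 = ((-4 + 5*√5)*0)*29 = 0*29 = 0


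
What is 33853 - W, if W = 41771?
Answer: -7918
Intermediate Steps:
33853 - W = 33853 - 1*41771 = 33853 - 41771 = -7918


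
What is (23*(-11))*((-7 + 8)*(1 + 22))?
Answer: -5819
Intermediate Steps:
(23*(-11))*((-7 + 8)*(1 + 22)) = -253*23 = -5819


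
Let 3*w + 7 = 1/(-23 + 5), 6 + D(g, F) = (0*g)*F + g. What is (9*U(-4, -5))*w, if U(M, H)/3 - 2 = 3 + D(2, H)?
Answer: -127/2 ≈ -63.500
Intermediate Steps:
D(g, F) = -6 + g (D(g, F) = -6 + ((0*g)*F + g) = -6 + (0*F + g) = -6 + (0 + g) = -6 + g)
w = -127/54 (w = -7/3 + 1/(3*(-23 + 5)) = -7/3 + (⅓)/(-18) = -7/3 + (⅓)*(-1/18) = -7/3 - 1/54 = -127/54 ≈ -2.3519)
U(M, H) = 3 (U(M, H) = 6 + 3*(3 + (-6 + 2)) = 6 + 3*(3 - 4) = 6 + 3*(-1) = 6 - 3 = 3)
(9*U(-4, -5))*w = (9*3)*(-127/54) = 27*(-127/54) = -127/2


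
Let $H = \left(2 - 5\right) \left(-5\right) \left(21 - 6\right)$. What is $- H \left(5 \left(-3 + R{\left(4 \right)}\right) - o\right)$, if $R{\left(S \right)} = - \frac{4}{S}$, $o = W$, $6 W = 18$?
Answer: $5175$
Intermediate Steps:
$W = 3$ ($W = \frac{1}{6} \cdot 18 = 3$)
$o = 3$
$H = 225$ ($H = \left(-3\right) \left(-5\right) 15 = 15 \cdot 15 = 225$)
$- H \left(5 \left(-3 + R{\left(4 \right)}\right) - o\right) = - 225 \left(5 \left(-3 - \frac{4}{4}\right) - 3\right) = - 225 \left(5 \left(-3 - 1\right) - 3\right) = - 225 \left(5 \left(-4\right) - 3\right) = - 225 \left(-20 - 3\right) = - 225 \left(-23\right) = \left(-1\right) \left(-5175\right) = 5175$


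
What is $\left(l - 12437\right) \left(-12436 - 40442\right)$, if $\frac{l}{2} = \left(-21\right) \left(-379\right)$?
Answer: $-184068318$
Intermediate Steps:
$l = 15918$ ($l = 2 \left(\left(-21\right) \left(-379\right)\right) = 2 \cdot 7959 = 15918$)
$\left(l - 12437\right) \left(-12436 - 40442\right) = \left(15918 - 12437\right) \left(-12436 - 40442\right) = 3481 \left(-52878\right) = -184068318$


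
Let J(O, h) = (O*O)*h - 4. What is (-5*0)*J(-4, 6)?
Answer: 0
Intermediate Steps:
J(O, h) = -4 + h*O² (J(O, h) = O²*h - 4 = h*O² - 4 = -4 + h*O²)
(-5*0)*J(-4, 6) = (-5*0)*(-4 + 6*(-4)²) = 0*(-4 + 6*16) = 0*(-4 + 96) = 0*92 = 0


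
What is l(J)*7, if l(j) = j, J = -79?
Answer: -553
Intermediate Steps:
l(J)*7 = -79*7 = -553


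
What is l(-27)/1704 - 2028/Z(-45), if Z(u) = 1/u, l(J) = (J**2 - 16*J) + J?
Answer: 25918029/284 ≈ 91261.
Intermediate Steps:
l(J) = J**2 - 15*J
l(-27)/1704 - 2028/Z(-45) = -27*(-15 - 27)/1704 - 2028/(1/(-45)) = -27*(-42)*(1/1704) - 2028/(-1/45) = 1134*(1/1704) - 2028*(-45) = 189/284 + 91260 = 25918029/284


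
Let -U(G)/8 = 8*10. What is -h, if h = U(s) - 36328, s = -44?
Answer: 36968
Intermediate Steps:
U(G) = -640 (U(G) = -64*10 = -8*80 = -640)
h = -36968 (h = -640 - 36328 = -36968)
-h = -1*(-36968) = 36968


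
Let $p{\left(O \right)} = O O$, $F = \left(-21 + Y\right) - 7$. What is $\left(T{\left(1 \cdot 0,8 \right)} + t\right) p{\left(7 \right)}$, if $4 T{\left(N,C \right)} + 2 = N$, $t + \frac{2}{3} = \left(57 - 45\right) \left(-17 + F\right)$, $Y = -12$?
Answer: $- \frac{201439}{6} \approx -33573.0$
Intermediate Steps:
$F = -40$ ($F = \left(-21 - 12\right) - 7 = -33 - 7 = -40$)
$t = - \frac{2054}{3}$ ($t = - \frac{2}{3} + \left(57 - 45\right) \left(-17 - 40\right) = - \frac{2}{3} + 12 \left(-57\right) = - \frac{2}{3} - 684 = - \frac{2054}{3} \approx -684.67$)
$p{\left(O \right)} = O^{2}$
$T{\left(N,C \right)} = - \frac{1}{2} + \frac{N}{4}$
$\left(T{\left(1 \cdot 0,8 \right)} + t\right) p{\left(7 \right)} = \left(\left(- \frac{1}{2} + \frac{1 \cdot 0}{4}\right) - \frac{2054}{3}\right) 7^{2} = \left(\left(- \frac{1}{2} + \frac{1}{4} \cdot 0\right) - \frac{2054}{3}\right) 49 = \left(\left(- \frac{1}{2} + 0\right) - \frac{2054}{3}\right) 49 = \left(- \frac{1}{2} - \frac{2054}{3}\right) 49 = \left(- \frac{4111}{6}\right) 49 = - \frac{201439}{6}$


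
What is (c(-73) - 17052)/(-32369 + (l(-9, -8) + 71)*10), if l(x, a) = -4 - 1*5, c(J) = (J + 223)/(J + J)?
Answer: 414957/772559 ≈ 0.53712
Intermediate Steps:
c(J) = (223 + J)/(2*J) (c(J) = (223 + J)/((2*J)) = (223 + J)*(1/(2*J)) = (223 + J)/(2*J))
l(x, a) = -9 (l(x, a) = -4 - 5 = -9)
(c(-73) - 17052)/(-32369 + (l(-9, -8) + 71)*10) = ((1/2)*(223 - 73)/(-73) - 17052)/(-32369 + (-9 + 71)*10) = ((1/2)*(-1/73)*150 - 17052)/(-32369 + 62*10) = (-75/73 - 17052)/(-32369 + 620) = -1244871/73/(-31749) = -1244871/73*(-1/31749) = 414957/772559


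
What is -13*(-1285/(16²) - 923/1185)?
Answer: 22867169/303360 ≈ 75.380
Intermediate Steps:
-13*(-1285/(16²) - 923/1185) = -13*(-1285/256 - 923*1/1185) = -13*(-1285*1/256 - 923/1185) = -13*(-1285/256 - 923/1185) = -13*(-1759013/303360) = 22867169/303360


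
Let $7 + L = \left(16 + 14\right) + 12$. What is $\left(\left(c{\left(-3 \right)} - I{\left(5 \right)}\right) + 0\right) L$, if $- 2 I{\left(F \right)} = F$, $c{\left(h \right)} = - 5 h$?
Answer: $\frac{1225}{2} \approx 612.5$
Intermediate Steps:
$L = 35$ ($L = -7 + \left(\left(16 + 14\right) + 12\right) = -7 + \left(30 + 12\right) = -7 + 42 = 35$)
$I{\left(F \right)} = - \frac{F}{2}$
$\left(\left(c{\left(-3 \right)} - I{\left(5 \right)}\right) + 0\right) L = \left(\left(\left(-5\right) \left(-3\right) - \left(- \frac{1}{2}\right) 5\right) + 0\right) 35 = \left(\left(15 - - \frac{5}{2}\right) + 0\right) 35 = \left(\left(15 + \frac{5}{2}\right) + 0\right) 35 = \left(\frac{35}{2} + 0\right) 35 = \frac{35}{2} \cdot 35 = \frac{1225}{2}$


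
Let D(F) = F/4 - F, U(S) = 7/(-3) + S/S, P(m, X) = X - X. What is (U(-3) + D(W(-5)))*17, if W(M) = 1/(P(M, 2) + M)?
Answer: -1207/60 ≈ -20.117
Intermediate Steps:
P(m, X) = 0
U(S) = -4/3 (U(S) = 7*(-⅓) + 1 = -7/3 + 1 = -4/3)
W(M) = 1/M (W(M) = 1/(0 + M) = 1/M)
D(F) = -3*F/4 (D(F) = F*(¼) - F = F/4 - F = -3*F/4)
(U(-3) + D(W(-5)))*17 = (-4/3 - ¾/(-5))*17 = (-4/3 - ¾*(-⅕))*17 = (-4/3 + 3/20)*17 = -71/60*17 = -1207/60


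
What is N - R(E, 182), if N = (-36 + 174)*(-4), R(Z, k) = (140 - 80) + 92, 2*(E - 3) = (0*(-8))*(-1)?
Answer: -704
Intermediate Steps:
E = 3 (E = 3 + ((0*(-8))*(-1))/2 = 3 + (0*(-1))/2 = 3 + (½)*0 = 3 + 0 = 3)
R(Z, k) = 152 (R(Z, k) = 60 + 92 = 152)
N = -552 (N = 138*(-4) = -552)
N - R(E, 182) = -552 - 1*152 = -552 - 152 = -704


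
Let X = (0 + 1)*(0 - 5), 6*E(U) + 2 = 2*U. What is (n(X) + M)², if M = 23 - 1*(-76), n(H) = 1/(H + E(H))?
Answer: 478864/49 ≈ 9772.7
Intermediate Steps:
E(U) = -⅓ + U/3 (E(U) = -⅓ + (2*U)/6 = -⅓ + U/3)
X = -5 (X = 1*(-5) = -5)
n(H) = 1/(-⅓ + 4*H/3) (n(H) = 1/(H + (-⅓ + H/3)) = 1/(-⅓ + 4*H/3))
M = 99 (M = 23 + 76 = 99)
(n(X) + M)² = (3/(-1 + 4*(-5)) + 99)² = (3/(-1 - 20) + 99)² = (3/(-21) + 99)² = (3*(-1/21) + 99)² = (-⅐ + 99)² = (692/7)² = 478864/49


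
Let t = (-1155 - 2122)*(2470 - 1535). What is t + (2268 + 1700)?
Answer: -3060027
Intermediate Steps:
t = -3063995 (t = -3277*935 = -3063995)
t + (2268 + 1700) = -3063995 + (2268 + 1700) = -3063995 + 3968 = -3060027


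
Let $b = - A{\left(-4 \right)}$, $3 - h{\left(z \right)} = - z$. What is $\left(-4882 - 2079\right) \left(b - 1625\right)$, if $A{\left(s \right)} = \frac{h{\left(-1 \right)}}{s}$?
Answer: $\frac{22616289}{2} \approx 1.1308 \cdot 10^{7}$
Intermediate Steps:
$h{\left(z \right)} = 3 + z$ ($h{\left(z \right)} = 3 - - z = 3 + z$)
$A{\left(s \right)} = \frac{2}{s}$ ($A{\left(s \right)} = \frac{3 - 1}{s} = \frac{2}{s}$)
$b = \frac{1}{2}$ ($b = - \frac{2}{-4} = - \frac{2 \left(-1\right)}{4} = \left(-1\right) \left(- \frac{1}{2}\right) = \frac{1}{2} \approx 0.5$)
$\left(-4882 - 2079\right) \left(b - 1625\right) = \left(-4882 - 2079\right) \left(\frac{1}{2} - 1625\right) = - 6961 \left(\frac{1}{2} - 1625\right) = \left(-6961\right) \left(- \frac{3249}{2}\right) = \frac{22616289}{2}$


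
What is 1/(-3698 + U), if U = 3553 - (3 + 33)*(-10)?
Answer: 1/215 ≈ 0.0046512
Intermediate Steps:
U = 3913 (U = 3553 - 36*(-10) = 3553 - 1*(-360) = 3553 + 360 = 3913)
1/(-3698 + U) = 1/(-3698 + 3913) = 1/215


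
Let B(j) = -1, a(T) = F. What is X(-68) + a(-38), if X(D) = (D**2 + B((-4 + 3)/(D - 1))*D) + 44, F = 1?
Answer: 4737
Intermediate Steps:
a(T) = 1
X(D) = 44 + D**2 - D (X(D) = (D**2 - D) + 44 = 44 + D**2 - D)
X(-68) + a(-38) = (44 + (-68)**2 - 1*(-68)) + 1 = (44 + 4624 + 68) + 1 = 4736 + 1 = 4737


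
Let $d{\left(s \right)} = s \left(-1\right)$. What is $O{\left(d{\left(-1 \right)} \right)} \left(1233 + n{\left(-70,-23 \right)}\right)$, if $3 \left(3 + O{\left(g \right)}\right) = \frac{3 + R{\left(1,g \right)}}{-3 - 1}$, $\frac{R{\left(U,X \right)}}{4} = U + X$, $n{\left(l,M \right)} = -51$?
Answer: $- \frac{9259}{2} \approx -4629.5$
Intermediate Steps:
$R{\left(U,X \right)} = 4 U + 4 X$ ($R{\left(U,X \right)} = 4 \left(U + X\right) = 4 U + 4 X$)
$d{\left(s \right)} = - s$
$O{\left(g \right)} = - \frac{43}{12} - \frac{g}{3}$ ($O{\left(g \right)} = -3 + \frac{\left(3 + \left(4 \cdot 1 + 4 g\right)\right) \frac{1}{-3 - 1}}{3} = -3 + \frac{\left(3 + \left(4 + 4 g\right)\right) \frac{1}{-4}}{3} = -3 + \frac{\left(7 + 4 g\right) \left(- \frac{1}{4}\right)}{3} = -3 + \frac{- \frac{7}{4} - g}{3} = -3 - \left(\frac{7}{12} + \frac{g}{3}\right) = - \frac{43}{12} - \frac{g}{3}$)
$O{\left(d{\left(-1 \right)} \right)} \left(1233 + n{\left(-70,-23 \right)}\right) = \left(- \frac{43}{12} - \frac{\left(-1\right) \left(-1\right)}{3}\right) \left(1233 - 51\right) = \left(- \frac{43}{12} - \frac{1}{3}\right) 1182 = \left(- \frac{47}{12}\right) 1182 = - \frac{9259}{2}$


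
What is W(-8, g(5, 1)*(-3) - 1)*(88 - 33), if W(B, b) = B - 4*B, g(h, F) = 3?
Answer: 1320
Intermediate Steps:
W(B, b) = -3*B
W(-8, g(5, 1)*(-3) - 1)*(88 - 33) = (-3*(-8))*(88 - 33) = 24*55 = 1320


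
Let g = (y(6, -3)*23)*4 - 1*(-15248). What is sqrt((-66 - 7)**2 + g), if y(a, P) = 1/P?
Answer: sqrt(184917)/3 ≈ 143.34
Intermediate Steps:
g = 45652/3 (g = (23/(-3))*4 - 1*(-15248) = -1/3*23*4 + 15248 = -23/3*4 + 15248 = -92/3 + 15248 = 45652/3 ≈ 15217.)
sqrt((-66 - 7)**2 + g) = sqrt((-66 - 7)**2 + 45652/3) = sqrt((-73)**2 + 45652/3) = sqrt(5329 + 45652/3) = sqrt(61639/3) = sqrt(184917)/3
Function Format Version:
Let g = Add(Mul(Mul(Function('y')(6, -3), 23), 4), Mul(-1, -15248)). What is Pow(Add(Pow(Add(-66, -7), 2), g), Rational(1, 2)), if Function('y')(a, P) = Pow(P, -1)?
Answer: Mul(Rational(1, 3), Pow(184917, Rational(1, 2))) ≈ 143.34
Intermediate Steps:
g = Rational(45652, 3) (g = Add(Mul(Mul(Pow(-3, -1), 23), 4), Mul(-1, -15248)) = Add(Mul(Mul(Rational(-1, 3), 23), 4), 15248) = Add(Mul(Rational(-23, 3), 4), 15248) = Add(Rational(-92, 3), 15248) = Rational(45652, 3) ≈ 15217.)
Pow(Add(Pow(Add(-66, -7), 2), g), Rational(1, 2)) = Pow(Add(Pow(Add(-66, -7), 2), Rational(45652, 3)), Rational(1, 2)) = Pow(Add(Pow(-73, 2), Rational(45652, 3)), Rational(1, 2)) = Pow(Add(5329, Rational(45652, 3)), Rational(1, 2)) = Pow(Rational(61639, 3), Rational(1, 2)) = Mul(Rational(1, 3), Pow(184917, Rational(1, 2)))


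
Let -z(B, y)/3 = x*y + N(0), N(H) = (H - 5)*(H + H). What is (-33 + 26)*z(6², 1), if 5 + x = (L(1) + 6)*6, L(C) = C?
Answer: 777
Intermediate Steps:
N(H) = 2*H*(-5 + H) (N(H) = (-5 + H)*(2*H) = 2*H*(-5 + H))
x = 37 (x = -5 + (1 + 6)*6 = -5 + 7*6 = -5 + 42 = 37)
z(B, y) = -111*y (z(B, y) = -3*(37*y + 2*0*(-5 + 0)) = -3*(37*y + 2*0*(-5)) = -3*(37*y + 0) = -111*y)
(-33 + 26)*z(6², 1) = (-33 + 26)*(-111*1) = -7*(-111) = 777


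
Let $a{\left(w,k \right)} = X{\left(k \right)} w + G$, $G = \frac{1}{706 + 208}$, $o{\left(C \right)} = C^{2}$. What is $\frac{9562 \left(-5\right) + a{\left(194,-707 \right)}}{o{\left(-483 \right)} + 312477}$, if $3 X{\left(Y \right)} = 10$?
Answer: $- \frac{129321857}{1496490372} \approx -0.086417$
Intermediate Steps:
$X{\left(Y \right)} = \frac{10}{3}$ ($X{\left(Y \right)} = \frac{1}{3} \cdot 10 = \frac{10}{3}$)
$G = \frac{1}{914} \approx 0.0010941$
$a{\left(w,k \right)} = \frac{1}{914} + \frac{10 w}{3}$ ($a{\left(w,k \right)} = \frac{10 w}{3} + \frac{1}{914} = \frac{1}{914} + \frac{10 w}{3}$)
$\frac{9562 \left(-5\right) + a{\left(194,-707 \right)}}{o{\left(-483 \right)} + 312477} = \frac{9562 \left(-5\right) + \left(\frac{1}{914} + \frac{10}{3} \cdot 194\right)}{\left(-483\right)^{2} + 312477} = \frac{-47810 + \left(\frac{1}{914} + \frac{1940}{3}\right)}{233289 + 312477} = \frac{-47810 + \frac{1773163}{2742}}{545766} = \left(- \frac{129321857}{2742}\right) \frac{1}{545766} = - \frac{129321857}{1496490372}$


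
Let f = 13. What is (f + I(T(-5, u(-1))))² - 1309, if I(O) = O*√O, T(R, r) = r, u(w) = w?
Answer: -1309 + (13 - I)² ≈ -1141.0 - 26.0*I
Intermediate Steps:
I(O) = O^(3/2)
(f + I(T(-5, u(-1))))² - 1309 = (13 + (-1)^(3/2))² - 1309 = (13 - I)² - 1309 = -1309 + (13 - I)²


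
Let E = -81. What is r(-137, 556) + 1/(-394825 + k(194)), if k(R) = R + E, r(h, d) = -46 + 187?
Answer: 55654391/394712 ≈ 141.00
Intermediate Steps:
r(h, d) = 141
k(R) = -81 + R (k(R) = R - 81 = -81 + R)
r(-137, 556) + 1/(-394825 + k(194)) = 141 + 1/(-394825 + (-81 + 194)) = 141 + 1/(-394825 + 113) = 141 + 1/(-394712) = 141 - 1/394712 = 55654391/394712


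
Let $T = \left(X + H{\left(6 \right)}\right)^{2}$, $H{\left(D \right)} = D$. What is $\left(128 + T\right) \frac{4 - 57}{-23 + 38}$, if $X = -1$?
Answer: $- \frac{2703}{5} \approx -540.6$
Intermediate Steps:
$T = 25$ ($T = \left(-1 + 6\right)^{2} = 5^{2} = 25$)
$\left(128 + T\right) \frac{4 - 57}{-23 + 38} = \left(128 + 25\right) \frac{4 - 57}{-23 + 38} = 153 \left(- \frac{53}{15}\right) = - \frac{2703}{5}$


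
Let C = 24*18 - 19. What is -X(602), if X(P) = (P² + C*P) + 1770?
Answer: -612800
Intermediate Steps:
C = 413 (C = 432 - 19 = 413)
X(P) = 1770 + P² + 413*P (X(P) = (P² + 413*P) + 1770 = 1770 + P² + 413*P)
-X(602) = -(1770 + 602² + 413*602) = -(1770 + 362404 + 248626) = -1*612800 = -612800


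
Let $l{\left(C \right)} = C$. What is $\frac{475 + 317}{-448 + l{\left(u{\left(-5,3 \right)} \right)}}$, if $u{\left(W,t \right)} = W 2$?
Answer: $- \frac{396}{229} \approx -1.7293$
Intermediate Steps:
$u{\left(W,t \right)} = 2 W$
$\frac{475 + 317}{-448 + l{\left(u{\left(-5,3 \right)} \right)}} = \frac{475 + 317}{-448 + 2 \left(-5\right)} = \frac{792}{-448 - 10} = \frac{792}{-458} = 792 \left(- \frac{1}{458}\right) = - \frac{396}{229}$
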